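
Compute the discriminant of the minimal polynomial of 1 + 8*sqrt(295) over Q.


The element 1 + 8*sqrt(295) has minimal polynomial:
x^2 - 2*x - 18879
Discriminant = (-2)^2 - 4*(-18879)
= 4 + 75516
= 75520

75520


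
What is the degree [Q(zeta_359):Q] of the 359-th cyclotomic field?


The degree equals Euler's totient phi(359).
359 = 359
phi(359) = 358

358


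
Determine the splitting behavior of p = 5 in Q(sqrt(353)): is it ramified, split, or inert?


K = Q(sqrt(353)). Since d mod 4 = 1, disc(K) = 353.
Check p | disc: 353 mod 5 = 3.
p does not divide disc. Compute Legendre symbol (d/p):
3^((5-1)/2) mod 5 = -1
(d/p) = -1, so p is inert: (p) stays prime with e=1, f=2, g=1.
Therefore p is inert.

inert


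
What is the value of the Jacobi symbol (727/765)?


Compute (727/765) via quadratic reciprocity:
  reciprocity: (727/765) -> +(765/727)
  reduce: (38/727)
  pull out 2: (2/727) = +1  (since 727 mod 8 = 7)
  reciprocity: (19/727) -> -(727/19)
  reduce: (5/19)
  reciprocity: (5/19) -> +(19/5)
  reduce: (4/5)
  pull out 2: (2/5) = -1  (since 5 mod 8 = 5)
  pull out 2: (2/5) = -1  (since 5 mod 8 = 5)
  (1/5) = 1
Product of signs = -1

-1


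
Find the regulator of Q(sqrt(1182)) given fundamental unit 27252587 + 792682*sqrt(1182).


epsilon = 27252587 + 792682*sqrt(1182)
= 5.4505e+07
R = ln(5.4505e+07)
= 17.8138

17.8138


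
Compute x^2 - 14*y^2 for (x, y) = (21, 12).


x^2 - d*y^2
= 21^2 - 14*12^2
= 441 - 2016
= -1575

-1575


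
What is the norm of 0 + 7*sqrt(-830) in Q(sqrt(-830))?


N(a + b*sqrt(d)) = a^2 - d*b^2
= (0)^2 - (-830)*(7)^2
= 0 + 40670
= 40670

40670


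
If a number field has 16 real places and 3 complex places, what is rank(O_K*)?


By Dirichlet's unit theorem:
rank = r1 + r2 - 1
= 16 + 3 - 1
= 18

18


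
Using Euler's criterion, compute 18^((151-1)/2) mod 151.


p = 151 is prime and the exponent is (p-1)/2 = 75, so by Euler's criterion 18^75 = (18/151) = +1 or -1 mod 151.
Compute by square-and-multiply:
  75 = 64 + 8 + 2 + 1 (binary 1001011)
  Repeated squaring mod 151: 18^1 = 18, 18^2 = 22, 18^4 = 31, 18^8 = 55, 18^16 = 5, 18^32 = 25, 18^64 = 21
  18^75 = 18^64 * 18^8 * 18^2 * 18^1 = 21 * 55 * 22 * 18 mod 151
    21 * 55 = 1155 = 98 mod 151
    98 * 22 = 2156 = 42 mod 151
    42 * 18 = 756 = 1 mod 151
  18^75 = 1 mod 151
Result 1: 18 is a quadratic residue mod 151.
18^75 mod 151 = 1

1


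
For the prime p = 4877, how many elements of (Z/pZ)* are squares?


For prime p, the number of non-zero quadratic residues is (p-1)/2.
= (4877-1)/2
= 2438

2438


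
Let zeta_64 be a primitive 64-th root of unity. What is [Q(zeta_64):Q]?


The degree equals Euler's totient phi(64).
64 = 2^6
phi(64) = 32

32


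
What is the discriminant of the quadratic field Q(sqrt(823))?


For K = Q(sqrt(d)) with d squarefree: disc(K) = d if d = 1 mod 4, and disc(K) = 4d if d = 2 or 3 mod 4.
Here d = 823, and d mod 4 = 3.
d = 3 mod 4, not 1 (O_K = Z[sqrt(d)]), so disc(K) = 4d = 4 * (823) = 3292

3292


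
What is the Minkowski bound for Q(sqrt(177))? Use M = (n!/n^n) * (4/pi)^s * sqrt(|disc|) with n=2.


d = 177, d mod 4 = 1, so disc(K) = d = 177; |disc(K)| = 177
Real quadratic field, so n = 2, s = r2 = 0, r1 = 2
M = (n!/n^n) * (4/pi)^s * sqrt(|disc(K)|) = (2!/2^2) * (4/pi)^0 * sqrt(177)
= 0.5 * 1.000000 * 13.304135
= 6.6521

6.6521


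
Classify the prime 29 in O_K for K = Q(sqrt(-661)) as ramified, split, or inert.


K = Q(sqrt(-661)). Since d mod 4 = 3, disc(K) = -2644.
Check p | disc: -2644 mod 29 = 24.
p does not divide disc. Compute Legendre symbol (d/p):
6^((29-1)/2) mod 29 = 1
(d/p) = 1, so p splits: (p) = P*P' with e=1, f=1, g=2.
Therefore p is split.

split


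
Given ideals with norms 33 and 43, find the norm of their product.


N(IJ) = N(I) * N(J)
= 33 * 43
= 1419

1419


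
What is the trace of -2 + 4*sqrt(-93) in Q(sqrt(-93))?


Tr(a + b*sqrt(d)) = (a + b*sqrt(d)) + (a - b*sqrt(d)) = 2a
= 2 * (-2)
= -4

-4


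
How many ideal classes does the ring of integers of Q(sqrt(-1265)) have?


K = Q(sqrt(-1265)). d mod 4 = 3, so D = disc(K) = 4d = -5060
h(K) equals the number of primitive reduced positive-definite forms (a, b, c) = a*x^2 + b*x*y + c*y^2 with b^2 - 4ac = D,
where reduced means |b| <= a <= c, with b >= 0 whenever |b| = a or a = c, and primitive means gcd(a, b, c) = 1.
Reduced forces 3a^2 <= |D| = 5060, so 1 <= a <= 41; b must have the parity of D, and c = (b^2 - D)/(4a) must be an integer >= a.
Enumerate a = 1..41, b in [-a, a]:
  a=1: (1, 0, 1265)  [1]
  a=2: (2, 2, 633)  [1]
  a=3: (3, -2, 422), (3, 2, 422)  [2]
  a=4: none
  a=5: (5, 0, 253)  [1]
  a=6: (6, -2, 211), (6, 2, 211)  [2]
  a=7: (7, -6, 182), (7, 6, 182)  [2]
  a=8: none
  a=9: (9, -4, 141), (9, 4, 141)  [2]
  a=10: (10, 10, 129)  [1]
  a=11: (11, 0, 115)  [1]
  a=12: none
  a=13: (13, -6, 98), (13, 6, 98)  [2]
  a=14: (14, -6, 91), (14, 6, 91)  [2]
  a=15: (15, -10, 86), (15, 10, 86)  [2]
  a=16..17: none
  a=18: (18, -14, 73), (18, 14, 73)  [2]
  a=19..20: none
  a=21: (21, -20, 65), (21, -8, 61), (21, 8, 61), (21, 20, 65)  [4]
  a=22: (22, 22, 63)  [1]
  a=23: (23, 0, 55)  [1]
  a=24..25: none
  a=26: (26, -6, 49), (26, 6, 49)  [2]
  a=27: (27, -4, 47), (27, 4, 47)  [2]
  a=28..29: none
  a=30: (30, -10, 43), (30, 10, 43)  [2]
  a=31..32: none
  a=33: (33, -22, 42), (33, 22, 42)  [2]
  a=34: none
  a=35: (35, -20, 39), (35, 20, 39)  [2]
  a=36: none
  a=37: (37, -34, 42), (37, 34, 42)  [2]
  a=38: none
  a=39: (39, 32, 39)  [1]
  a=40..41: none
Total reduced forms: 1 + 1 + 2 + 1 + 2 + 2 + 2 + 1 + 1 + 2 + 2 + 2 + 2 + 4 + 1 + 1 + 2 + 2 + 2 + 2 + 2 + 2 + 1 = 40
h = 40

40


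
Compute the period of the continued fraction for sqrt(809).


Run the CF algorithm for sqrt(809).
a_0 = floor(sqrt(809)) = 28; set m_0=0, q_0=1.
Recurrence: m' = q*a - m,  q' = (d - m'^2)/q,  a' = floor((a_0 + m')/q').
  step 1: m=28, q=25, a=2
  step 2: m=22, q=13, a=3
  step 3: m=17, q=40, a=1
  step 4: m=23, q=7, a=7
  step 5: m=26, q=19, a=2
  step 6: m=12, q=35, a=1
  step 7: m=23, q=8, a=6
  step 8: m=25, q=23, a=2
  step 9: m=21, q=16, a=3
  step 10: m=27, q=5, a=11
  step 11: m=28, q=5, a=11
  step 12: m=27, q=16, a=3
  step 13: m=21, q=23, a=2
  step 14: m=25, q=8, a=6
  step 15: m=23, q=35, a=1
  step 16: m=12, q=19, a=2
  step 17: m=26, q=7, a=7
  step 18: m=23, q=40, a=1
  step 19: m=17, q=13, a=3
  step 20: m=22, q=25, a=2
  step 21: m=28, q=1, a=56
a_21 = 2*a_0 = 56, so the period closes here.
sqrt(809) = [28; 2, 3, 1, 7, 2, 1, 6, 2, 3, 11, 11, 3, 2, 6, 1, 2, 7, 1, 3, 2, 56]
Period length = 21

21


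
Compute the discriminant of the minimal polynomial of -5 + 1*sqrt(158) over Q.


The element -5 + 1*sqrt(158) has minimal polynomial:
x^2 + 10*x - 133
Discriminant = (10)^2 - 4*(-133)
= 100 + 532
= 632

632


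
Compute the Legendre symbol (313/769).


p = 769 is prime, so compute (313/769) with the reciprocity algorithm (Jacobi-symbol steps: pull out 2s via (2/n), flip via reciprocity, reduce):
  reciprocity: (313/769) -> +(769/313)
  reduce: (143/313)
  reciprocity: (143/313) -> +(313/143)
  reduce: (27/143)
  reciprocity: (27/143) -> -(143/27)
  reduce: (8/27)
  pull out 2: (2/27) = -1  (since 27 mod 8 = 3)
  pull out 2: (2/27) = -1  (since 27 mod 8 = 3)
  pull out 2: (2/27) = -1  (since 27 mod 8 = 3)
  (1/27) = 1
Product of signs = 1
(313/769) = 1

1


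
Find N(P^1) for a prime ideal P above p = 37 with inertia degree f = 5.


N(P^a) = p^(a*f)
= 37^(1*5)
= 37^5
= 69343957

69343957


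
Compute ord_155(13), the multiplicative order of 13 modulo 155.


We want ord_155(13), the smallest k >= 1 with 13^k = 1 mod 155.
n = 155 = 5 * 31, phi(155) = 120; the order divides phi(n).
Divisors of 120: 1, 2, 3, 4, 5, 6, 8, 10, 12, 15, 20, 24, 30, 40, 60, 120
Repeated squaring mod 155: 13^1 = 13, 13^2 = 14, 13^4 = 41, 13^8 = 131, 13^16 = 111, 13^32 = 76, 13^64 = 41
Test divisors in increasing order:
  k=1: 13^1 = 13 mod 155
  k=2: 13^2 = 14 mod 155
  k=3: 13^3 = 14 * 13 = 27 mod 155
  k=4: 13^4 = 41 mod 155
  k=5: 13^5 = 41 * 13 = 68 mod 155
  k=6: 13^6 = 41 * 14 = 109 mod 155
  k=8: 13^8 = 131 mod 155
  k=10: 13^10 = 131 * 14 = 129 mod 155
  k=12: 13^12 = 131 * 41 = 101 mod 155
  k=15: 13^15 = 131 * 41 * 14 * 13 = 92 mod 155
  k=20: 13^20 = 111 * 41 = 56 mod 155
  k=24: 13^24 = 111 * 131 = 126 mod 155
  k=30: 13^30 = 111 * 131 * 41 * 14 = 94 mod 155
  k=40: 13^40 = 76 * 131 = 36 mod 155
  k=60: 13^60 = 76 * 111 * 131 * 41 = 1 mod 155  <- first divisor giving 1
Order = 60

60


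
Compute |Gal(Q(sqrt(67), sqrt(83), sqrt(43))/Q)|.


The 3 square roots of distinct primes are multiplicatively independent over Q,
so [K:Q] = 2^3 and Gal(K/Q) is isomorphic to (Z/2Z)^3.
|Gal| = 2^3 = 8

8


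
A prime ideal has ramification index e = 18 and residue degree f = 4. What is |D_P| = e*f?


|D_P| = e * f
= 18 * 4
= 72

72


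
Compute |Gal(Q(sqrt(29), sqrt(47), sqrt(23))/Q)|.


The 3 square roots of distinct primes are multiplicatively independent over Q,
so [K:Q] = 2^3 and Gal(K/Q) is isomorphic to (Z/2Z)^3.
|Gal| = 2^3 = 8

8


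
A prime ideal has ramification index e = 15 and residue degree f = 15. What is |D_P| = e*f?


|D_P| = e * f
= 15 * 15
= 225

225


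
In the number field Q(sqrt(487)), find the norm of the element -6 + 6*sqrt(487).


N(a + b*sqrt(d)) = a^2 - d*b^2
= (-6)^2 - (487)*(6)^2
= 36 - 17532
= -17496

-17496


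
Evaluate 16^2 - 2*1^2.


x^2 - d*y^2
= 16^2 - 2*1^2
= 256 - 2
= 254

254


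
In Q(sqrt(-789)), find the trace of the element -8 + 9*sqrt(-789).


Tr(a + b*sqrt(d)) = (a + b*sqrt(d)) + (a - b*sqrt(d)) = 2a
= 2 * (-8)
= -16

-16


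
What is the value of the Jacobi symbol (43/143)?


Compute (43/143) via quadratic reciprocity:
  reciprocity: (43/143) -> -(143/43)
  reduce: (14/43)
  pull out 2: (2/43) = -1  (since 43 mod 8 = 3)
  reciprocity: (7/43) -> -(43/7)
  reduce: (1/7)
  (1/7) = 1
Product of signs = -1

-1


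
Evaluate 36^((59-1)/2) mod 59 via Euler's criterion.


p = 59 is prime and the exponent is (p-1)/2 = 29, so by Euler's criterion 36^29 = (36/59) = +1 or -1 mod 59.
Compute by square-and-multiply:
  29 = 16 + 8 + 4 + 1 (binary 11101)
  Repeated squaring mod 59: 36^1 = 36, 36^2 = 57, 36^4 = 4, 36^8 = 16, 36^16 = 20
  36^29 = 36^16 * 36^8 * 36^4 * 36^1 = 20 * 16 * 4 * 36 mod 59
    20 * 16 = 320 = 25 mod 59
    25 * 4 = 100 = 41 mod 59
    41 * 36 = 1476 = 1 mod 59
  36^29 = 1 mod 59
Result 1: 36 is a quadratic residue mod 59.
36^29 mod 59 = 1

1


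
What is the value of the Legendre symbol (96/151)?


p = 151 is prime, so compute (96/151) with the reciprocity algorithm (Jacobi-symbol steps: pull out 2s via (2/n), flip via reciprocity, reduce):
  pull out 2: (2/151) = +1  (since 151 mod 8 = 7)
  pull out 2: (2/151) = +1  (since 151 mod 8 = 7)
  pull out 2: (2/151) = +1  (since 151 mod 8 = 7)
  pull out 2: (2/151) = +1  (since 151 mod 8 = 7)
  pull out 2: (2/151) = +1  (since 151 mod 8 = 7)
  reciprocity: (3/151) -> -(151/3)
  reduce: (1/3)
  (1/3) = 1
Product of signs = -1
(96/151) = -1

-1


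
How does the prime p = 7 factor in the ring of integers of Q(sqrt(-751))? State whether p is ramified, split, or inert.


K = Q(sqrt(-751)). Since d mod 4 = 1, disc(K) = -751.
Check p | disc: -751 mod 7 = 5.
p does not divide disc. Compute Legendre symbol (d/p):
5^((7-1)/2) mod 7 = -1
(d/p) = -1, so p is inert: (p) stays prime with e=1, f=2, g=1.
Therefore p is inert.

inert


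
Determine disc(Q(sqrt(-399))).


For K = Q(sqrt(d)) with d squarefree: disc(K) = d if d = 1 mod 4, and disc(K) = 4d if d = 2 or 3 mod 4.
Here d = -399, and d mod 4 = 1.
d = 1 mod 4 (O_K = Z[(1+sqrt(d))/2]), so disc(K) = d = -399

-399


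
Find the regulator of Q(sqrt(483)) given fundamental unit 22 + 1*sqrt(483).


epsilon = 22 + 1*sqrt(483)
= 43.9773
R = ln(43.9773)
= 3.7837

3.7837


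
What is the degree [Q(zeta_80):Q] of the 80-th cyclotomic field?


The degree equals Euler's totient phi(80).
80 = 2^4 * 5
phi(80) = 32

32


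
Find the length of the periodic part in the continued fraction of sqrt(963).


Run the CF algorithm for sqrt(963).
a_0 = floor(sqrt(963)) = 31; set m_0=0, q_0=1.
Recurrence: m' = q*a - m,  q' = (d - m'^2)/q,  a' = floor((a_0 + m')/q').
  step 1: m=31, q=2, a=31
  step 2: m=31, q=1, a=62
a_2 = 2*a_0 = 62, so the period closes here.
sqrt(963) = [31; 31, 62]
Period length = 2

2


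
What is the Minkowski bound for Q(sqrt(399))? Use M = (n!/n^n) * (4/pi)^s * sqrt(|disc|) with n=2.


d = 399, d mod 4 = 3, so disc(K) = 4d = 1596; |disc(K)| = 1596
Real quadratic field, so n = 2, s = r2 = 0, r1 = 2
M = (n!/n^n) * (4/pi)^s * sqrt(|disc(K)|) = (2!/2^2) * (4/pi)^0 * sqrt(1596)
= 0.5 * 1.000000 * 39.949969
= 19.9750

19.9750


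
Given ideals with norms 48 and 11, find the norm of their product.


N(IJ) = N(I) * N(J)
= 48 * 11
= 528

528


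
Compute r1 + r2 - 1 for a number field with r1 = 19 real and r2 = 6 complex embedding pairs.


By Dirichlet's unit theorem:
rank = r1 + r2 - 1
= 19 + 6 - 1
= 24

24


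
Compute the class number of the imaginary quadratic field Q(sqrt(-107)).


K = Q(sqrt(-107)). d mod 4 = 1, so D = disc(K) = d = -107
h(K) equals the number of primitive reduced positive-definite forms (a, b, c) = a*x^2 + b*x*y + c*y^2 with b^2 - 4ac = D,
where reduced means |b| <= a <= c, with b >= 0 whenever |b| = a or a = c, and primitive means gcd(a, b, c) = 1.
Reduced forces 3a^2 <= |D| = 107, so 1 <= a <= 5; b must have the parity of D, and c = (b^2 - D)/(4a) must be an integer >= a.
Enumerate a = 1..5, b in [-a, a]:
  a=1: (1, 1, 27)  [1]
  a=2: none
  a=3: (3, -1, 9), (3, 1, 9)  [2]
  a=4..5: none
Total reduced forms: 1 + 2 = 3
h = 3

3


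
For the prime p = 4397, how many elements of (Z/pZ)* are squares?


For prime p, the number of non-zero quadratic residues is (p-1)/2.
= (4397-1)/2
= 2198

2198


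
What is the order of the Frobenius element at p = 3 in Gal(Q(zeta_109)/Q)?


The Frobenius at p in Gal(Q(zeta_n)/Q) = (Z/nZ)* is the class of p, so its order is ord_109(3), the smallest k >= 1 with 3^k = 1 mod 109.
n = 109 = 109, phi(109) = 108; the order divides phi(n).
Divisors of 108: 1, 2, 3, 4, 6, 9, 12, 18, 27, 36, 54, 108
Repeated squaring mod 109: 3^1 = 3, 3^2 = 9, 3^4 = 81, 3^8 = 21, 3^16 = 5, 3^32 = 25, 3^64 = 80
Test divisors in increasing order:
  k=1: 3^1 = 3 mod 109
  k=2: 3^2 = 9 mod 109
  k=3: 3^3 = 9 * 3 = 27 mod 109
  k=4: 3^4 = 81 mod 109
  k=6: 3^6 = 81 * 9 = 75 mod 109
  k=9: 3^9 = 21 * 3 = 63 mod 109
  k=12: 3^12 = 21 * 81 = 66 mod 109
  k=18: 3^18 = 5 * 9 = 45 mod 109
  k=27: 3^27 = 5 * 21 * 9 * 3 = 1 mod 109  <- first divisor giving 1
Order = 27

27


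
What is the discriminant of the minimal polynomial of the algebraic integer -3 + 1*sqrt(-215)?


The element -3 + 1*sqrt(-215) has minimal polynomial:
x^2 + 6*x + 224
Discriminant = (6)^2 - 4*(224)
= 36 - 896
= -860

-860


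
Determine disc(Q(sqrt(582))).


For K = Q(sqrt(d)) with d squarefree: disc(K) = d if d = 1 mod 4, and disc(K) = 4d if d = 2 or 3 mod 4.
Here d = 582, and d mod 4 = 2.
d = 2 mod 4, not 1 (O_K = Z[sqrt(d)]), so disc(K) = 4d = 4 * (582) = 2328

2328


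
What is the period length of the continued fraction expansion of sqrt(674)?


Run the CF algorithm for sqrt(674).
a_0 = floor(sqrt(674)) = 25; set m_0=0, q_0=1.
Recurrence: m' = q*a - m,  q' = (d - m'^2)/q,  a' = floor((a_0 + m')/q').
  step 1: m=25, q=49, a=1
  step 2: m=24, q=2, a=24
  step 3: m=24, q=49, a=1
  step 4: m=25, q=1, a=50
a_4 = 2*a_0 = 50, so the period closes here.
sqrt(674) = [25; 1, 24, 1, 50]
Period length = 4

4


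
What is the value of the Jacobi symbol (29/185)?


Compute (29/185) via quadratic reciprocity:
  reciprocity: (29/185) -> +(185/29)
  reduce: (11/29)
  reciprocity: (11/29) -> +(29/11)
  reduce: (7/11)
  reciprocity: (7/11) -> -(11/7)
  reduce: (4/7)
  pull out 2: (2/7) = +1  (since 7 mod 8 = 7)
  pull out 2: (2/7) = +1  (since 7 mod 8 = 7)
  (1/7) = 1
Product of signs = -1

-1


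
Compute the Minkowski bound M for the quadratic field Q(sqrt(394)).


d = 394, d mod 4 = 2, so disc(K) = 4d = 1576; |disc(K)| = 1576
Real quadratic field, so n = 2, s = r2 = 0, r1 = 2
M = (n!/n^n) * (4/pi)^s * sqrt(|disc(K)|) = (2!/2^2) * (4/pi)^0 * sqrt(1576)
= 0.5 * 1.000000 * 39.698866
= 19.8494

19.8494


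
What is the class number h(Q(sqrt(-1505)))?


K = Q(sqrt(-1505)). d mod 4 = 3, so D = disc(K) = 4d = -6020
h(K) equals the number of primitive reduced positive-definite forms (a, b, c) = a*x^2 + b*x*y + c*y^2 with b^2 - 4ac = D,
where reduced means |b| <= a <= c, with b >= 0 whenever |b| = a or a = c, and primitive means gcd(a, b, c) = 1.
Reduced forces 3a^2 <= |D| = 6020, so 1 <= a <= 44; b must have the parity of D, and c = (b^2 - D)/(4a) must be an integer >= a.
Enumerate a = 1..44, b in [-a, a]:
  a=1: (1, 0, 1505)  [1]
  a=2: (2, 2, 753)  [1]
  a=3: (3, -2, 502), (3, 2, 502)  [2]
  a=4: none
  a=5: (5, 0, 301)  [1]
  a=6: (6, -2, 251), (6, 2, 251)  [2]
  a=7: (7, 0, 215)  [1]
  a=8: none
  a=9: (9, -8, 169), (9, 8, 169)  [2]
  a=10: (10, 10, 153)  [1]
  a=11..12: none
  a=13: (13, -8, 117), (13, 8, 117)  [2]
  a=14: (14, 14, 111)  [1]
  a=15: (15, -10, 102), (15, 10, 102)  [2]
  a=16: none
  a=17: (17, -10, 90), (17, 10, 90)  [2]
  a=18: (18, -10, 85), (18, 10, 85)  [2]
  a=19..20: none
  a=21: (21, -14, 74), (21, 14, 74)  [2]
  a=22: none
  a=23: (23, -12, 67), (23, 12, 67)  [2]
  a=24..25: none
  a=26: (26, -18, 61), (26, 18, 61)  [2]
  a=27: (27, -26, 62), (27, 26, 62)  [2]
  a=28..29: none
  a=30: (30, -10, 51), (30, 10, 51)  [2]
  a=31: (31, -26, 54), (31, 26, 54)  [2]
  a=32..33: none
  a=34: (34, -10, 45), (34, 10, 45)  [2]
  a=35: (35, 0, 43)  [1]
  a=36: none
  a=37: (37, -14, 42), (37, 14, 42)  [2]
  a=38: none
  a=39: (39, -34, 46), (39, 8, 39), (39, 34, 46)  [3]
  a=40..44: none
Total reduced forms: 1 + 1 + 2 + 1 + 2 + 1 + 2 + 1 + 2 + 1 + 2 + 2 + 2 + 2 + 2 + 2 + 2 + 2 + 2 + 2 + 1 + 2 + 3 = 40
h = 40

40


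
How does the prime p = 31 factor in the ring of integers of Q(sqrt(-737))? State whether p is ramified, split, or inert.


K = Q(sqrt(-737)). Since d mod 4 = 3, disc(K) = -2948.
Check p | disc: -2948 mod 31 = 28.
p does not divide disc. Compute Legendre symbol (d/p):
7^((31-1)/2) mod 31 = 1
(d/p) = 1, so p splits: (p) = P*P' with e=1, f=1, g=2.
Therefore p is split.

split


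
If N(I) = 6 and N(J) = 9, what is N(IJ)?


N(IJ) = N(I) * N(J)
= 6 * 9
= 54

54


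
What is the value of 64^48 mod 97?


p = 97 is prime and the exponent is (p-1)/2 = 48, so by Euler's criterion 64^48 = (64/97) = +1 or -1 mod 97.
Compute by square-and-multiply:
  48 = 32 + 16 (binary 110000)
  Repeated squaring mod 97: 64^1 = 64, 64^2 = 22, 64^4 = 96, 64^8 = 1, 64^16 = 1, 64^32 = 1
  64^48 = 64^32 * 64^16 = 1 * 1 mod 97
    1 * 1 = 1 = 1 mod 97
  64^48 = 1 mod 97
Result 1: 64 is a quadratic residue mod 97.
64^48 mod 97 = 1

1


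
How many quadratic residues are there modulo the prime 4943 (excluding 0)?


For prime p, the number of non-zero quadratic residues is (p-1)/2.
= (4943-1)/2
= 2471

2471


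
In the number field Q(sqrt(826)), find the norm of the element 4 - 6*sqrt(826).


N(a + b*sqrt(d)) = a^2 - d*b^2
= (4)^2 - (826)*(-6)^2
= 16 - 29736
= -29720

-29720


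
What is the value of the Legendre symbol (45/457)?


p = 457 is prime, so compute (45/457) with the reciprocity algorithm (Jacobi-symbol steps: pull out 2s via (2/n), flip via reciprocity, reduce):
  reciprocity: (45/457) -> +(457/45)
  reduce: (7/45)
  reciprocity: (7/45) -> +(45/7)
  reduce: (3/7)
  reciprocity: (3/7) -> -(7/3)
  reduce: (1/3)
  (1/3) = 1
Product of signs = -1
(45/457) = -1

-1


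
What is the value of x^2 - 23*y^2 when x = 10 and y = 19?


x^2 - d*y^2
= 10^2 - 23*19^2
= 100 - 8303
= -8203

-8203


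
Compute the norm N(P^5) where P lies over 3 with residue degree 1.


N(P^a) = p^(a*f)
= 3^(5*1)
= 3^5
= 243

243


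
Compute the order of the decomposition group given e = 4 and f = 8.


|D_P| = e * f
= 4 * 8
= 32

32


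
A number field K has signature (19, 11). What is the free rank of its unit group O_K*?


By Dirichlet's unit theorem:
rank = r1 + r2 - 1
= 19 + 11 - 1
= 29

29


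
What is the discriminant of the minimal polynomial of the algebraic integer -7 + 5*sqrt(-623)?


The element -7 + 5*sqrt(-623) has minimal polynomial:
x^2 + 14*x + 15624
Discriminant = (14)^2 - 4*(15624)
= 196 - 62496
= -62300

-62300


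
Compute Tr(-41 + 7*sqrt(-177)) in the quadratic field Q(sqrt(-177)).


Tr(a + b*sqrt(d)) = (a + b*sqrt(d)) + (a - b*sqrt(d)) = 2a
= 2 * (-41)
= -82

-82


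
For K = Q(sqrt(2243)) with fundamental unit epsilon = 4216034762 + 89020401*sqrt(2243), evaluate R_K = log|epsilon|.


epsilon = 4216034762 + 89020401*sqrt(2243)
= 8.4321e+09
R = ln(8.4321e+09)
= 22.8553

22.8553


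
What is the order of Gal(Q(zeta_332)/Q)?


|Gal(Q(zeta_332)/Q)| = phi(332)
= 164

164


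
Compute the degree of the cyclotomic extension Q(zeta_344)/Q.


The degree equals Euler's totient phi(344).
344 = 2^3 * 43
phi(344) = 168

168


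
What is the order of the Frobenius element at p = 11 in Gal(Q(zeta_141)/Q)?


The Frobenius at p in Gal(Q(zeta_n)/Q) = (Z/nZ)* is the class of p, so its order is ord_141(11), the smallest k >= 1 with 11^k = 1 mod 141.
n = 141 = 3 * 47, phi(141) = 92; the order divides phi(n).
Divisors of 92: 1, 2, 4, 23, 46, 92
Repeated squaring mod 141: 11^1 = 11, 11^2 = 121, 11^4 = 118, 11^8 = 106, 11^16 = 97, 11^32 = 103, 11^64 = 34
Test divisors in increasing order:
  k=1: 11^1 = 11 mod 141
  k=2: 11^2 = 121 mod 141
  k=4: 11^4 = 118 mod 141
  k=23: 11^23 = 97 * 118 * 121 * 11 = 140 mod 141
  k=46: 11^46 = 103 * 106 * 118 * 121 = 1 mod 141  <- first divisor giving 1
Order = 46

46


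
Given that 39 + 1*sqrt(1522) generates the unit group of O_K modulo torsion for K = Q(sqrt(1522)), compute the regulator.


epsilon = 39 + 1*sqrt(1522)
= 78.0128
R = ln(78.0128)
= 4.3569

4.3569


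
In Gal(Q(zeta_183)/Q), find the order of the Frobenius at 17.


The Frobenius at p in Gal(Q(zeta_n)/Q) = (Z/nZ)* is the class of p, so its order is ord_183(17), the smallest k >= 1 with 17^k = 1 mod 183.
n = 183 = 3 * 61, phi(183) = 120; the order divides phi(n).
Divisors of 120: 1, 2, 3, 4, 5, 6, 8, 10, 12, 15, 20, 24, 30, 40, 60, 120
Repeated squaring mod 183: 17^1 = 17, 17^2 = 106, 17^4 = 73, 17^8 = 22, 17^16 = 118, 17^32 = 16, 17^64 = 73
Test divisors in increasing order:
  k=1: 17^1 = 17 mod 183
  k=2: 17^2 = 106 mod 183
  k=3: 17^3 = 106 * 17 = 155 mod 183
  k=4: 17^4 = 73 mod 183
  k=5: 17^5 = 73 * 17 = 143 mod 183
  k=6: 17^6 = 73 * 106 = 52 mod 183
  k=8: 17^8 = 22 mod 183
  k=10: 17^10 = 22 * 106 = 136 mod 183
  k=12: 17^12 = 22 * 73 = 142 mod 183
  k=15: 17^15 = 22 * 73 * 106 * 17 = 50 mod 183
  k=20: 17^20 = 118 * 73 = 13 mod 183
  k=24: 17^24 = 118 * 22 = 34 mod 183
  k=30: 17^30 = 118 * 22 * 73 * 106 = 121 mod 183
  k=40: 17^40 = 16 * 22 = 169 mod 183
  k=60: 17^60 = 16 * 118 * 22 * 73 = 1 mod 183  <- first divisor giving 1
Order = 60

60


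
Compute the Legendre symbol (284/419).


p = 419 is prime, so compute (284/419) with the reciprocity algorithm (Jacobi-symbol steps: pull out 2s via (2/n), flip via reciprocity, reduce):
  pull out 2: (2/419) = -1  (since 419 mod 8 = 3)
  pull out 2: (2/419) = -1  (since 419 mod 8 = 3)
  reciprocity: (71/419) -> -(419/71)
  reduce: (64/71)
  pull out 2: (2/71) = +1  (since 71 mod 8 = 7)
  pull out 2: (2/71) = +1  (since 71 mod 8 = 7)
  pull out 2: (2/71) = +1  (since 71 mod 8 = 7)
  pull out 2: (2/71) = +1  (since 71 mod 8 = 7)
  pull out 2: (2/71) = +1  (since 71 mod 8 = 7)
  pull out 2: (2/71) = +1  (since 71 mod 8 = 7)
  (1/71) = 1
Product of signs = -1
(284/419) = -1

-1


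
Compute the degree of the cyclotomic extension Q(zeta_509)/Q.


The degree equals Euler's totient phi(509).
509 = 509
phi(509) = 508

508


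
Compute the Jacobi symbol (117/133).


Compute (117/133) via quadratic reciprocity:
  reciprocity: (117/133) -> +(133/117)
  reduce: (16/117)
  pull out 2: (2/117) = -1  (since 117 mod 8 = 5)
  pull out 2: (2/117) = -1  (since 117 mod 8 = 5)
  pull out 2: (2/117) = -1  (since 117 mod 8 = 5)
  pull out 2: (2/117) = -1  (since 117 mod 8 = 5)
  (1/117) = 1
Product of signs = 1

1


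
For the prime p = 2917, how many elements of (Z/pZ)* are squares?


For prime p, the number of non-zero quadratic residues is (p-1)/2.
= (2917-1)/2
= 1458

1458


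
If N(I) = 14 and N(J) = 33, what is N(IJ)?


N(IJ) = N(I) * N(J)
= 14 * 33
= 462

462


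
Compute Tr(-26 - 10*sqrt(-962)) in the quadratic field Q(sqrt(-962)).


Tr(a + b*sqrt(d)) = (a + b*sqrt(d)) + (a - b*sqrt(d)) = 2a
= 2 * (-26)
= -52

-52


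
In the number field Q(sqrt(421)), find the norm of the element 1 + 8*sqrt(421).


N(a + b*sqrt(d)) = a^2 - d*b^2
= (1)^2 - (421)*(8)^2
= 1 - 26944
= -26943

-26943


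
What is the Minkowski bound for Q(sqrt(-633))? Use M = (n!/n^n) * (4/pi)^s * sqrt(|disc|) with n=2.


d = -633, d mod 4 = 3, so disc(K) = 4d = -2532; |disc(K)| = 2532
Imaginary quadratic field, so n = 2, s = r2 = 1, r1 = 0
M = (n!/n^n) * (4/pi)^s * sqrt(|disc(K)|) = (2!/2^2) * (4/pi)^1 * sqrt(2532)
= 0.5 * 1.273240 * 50.318983
= 32.0341

32.0341


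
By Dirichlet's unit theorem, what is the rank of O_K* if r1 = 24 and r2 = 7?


By Dirichlet's unit theorem:
rank = r1 + r2 - 1
= 24 + 7 - 1
= 30

30


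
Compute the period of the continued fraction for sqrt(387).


Run the CF algorithm for sqrt(387).
a_0 = floor(sqrt(387)) = 19; set m_0=0, q_0=1.
Recurrence: m' = q*a - m,  q' = (d - m'^2)/q,  a' = floor((a_0 + m')/q').
  step 1: m=19, q=26, a=1
  step 2: m=7, q=13, a=2
  step 3: m=19, q=2, a=19
  step 4: m=19, q=13, a=2
  step 5: m=7, q=26, a=1
  step 6: m=19, q=1, a=38
a_6 = 2*a_0 = 38, so the period closes here.
sqrt(387) = [19; 1, 2, 19, 2, 1, 38]
Period length = 6

6


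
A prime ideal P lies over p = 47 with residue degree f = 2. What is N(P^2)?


N(P^a) = p^(a*f)
= 47^(2*2)
= 47^4
= 4879681

4879681


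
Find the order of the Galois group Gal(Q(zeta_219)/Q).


|Gal(Q(zeta_219)/Q)| = phi(219)
= 144

144


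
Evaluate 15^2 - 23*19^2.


x^2 - d*y^2
= 15^2 - 23*19^2
= 225 - 8303
= -8078

-8078


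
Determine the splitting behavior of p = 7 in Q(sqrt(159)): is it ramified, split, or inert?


K = Q(sqrt(159)). Since d mod 4 = 3, disc(K) = 636.
Check p | disc: 636 mod 7 = 6.
p does not divide disc. Compute Legendre symbol (d/p):
5^((7-1)/2) mod 7 = -1
(d/p) = -1, so p is inert: (p) stays prime with e=1, f=2, g=1.
Therefore p is inert.

inert


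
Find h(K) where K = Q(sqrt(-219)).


K = Q(sqrt(-219)). d mod 4 = 1, so D = disc(K) = d = -219
h(K) equals the number of primitive reduced positive-definite forms (a, b, c) = a*x^2 + b*x*y + c*y^2 with b^2 - 4ac = D,
where reduced means |b| <= a <= c, with b >= 0 whenever |b| = a or a = c, and primitive means gcd(a, b, c) = 1.
Reduced forces 3a^2 <= |D| = 219, so 1 <= a <= 8; b must have the parity of D, and c = (b^2 - D)/(4a) must be an integer >= a.
Enumerate a = 1..8, b in [-a, a]:
  a=1: (1, 1, 55)  [1]
  a=2: none
  a=3: (3, 3, 19)  [1]
  a=4: none
  a=5: (5, -1, 11), (5, 1, 11)  [2]
  a=6..8: none
Total reduced forms: 1 + 1 + 2 = 4
h = 4

4


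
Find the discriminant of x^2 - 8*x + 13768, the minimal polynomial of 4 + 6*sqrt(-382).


The element 4 + 6*sqrt(-382) has minimal polynomial:
x^2 - 8*x + 13768
Discriminant = (-8)^2 - 4*(13768)
= 64 - 55072
= -55008

-55008


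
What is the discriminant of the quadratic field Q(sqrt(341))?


For K = Q(sqrt(d)) with d squarefree: disc(K) = d if d = 1 mod 4, and disc(K) = 4d if d = 2 or 3 mod 4.
Here d = 341, and d mod 4 = 1.
d = 1 mod 4 (O_K = Z[(1+sqrt(d))/2]), so disc(K) = d = 341

341


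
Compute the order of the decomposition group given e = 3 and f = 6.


|D_P| = e * f
= 3 * 6
= 18

18


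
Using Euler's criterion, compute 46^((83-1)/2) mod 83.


p = 83 is prime and the exponent is (p-1)/2 = 41, so by Euler's criterion 46^41 = (46/83) = +1 or -1 mod 83.
Compute by square-and-multiply:
  41 = 32 + 8 + 1 (binary 101001)
  Repeated squaring mod 83: 46^1 = 46, 46^2 = 41, 46^4 = 21, 46^8 = 26, 46^16 = 12, 46^32 = 61
  46^41 = 46^32 * 46^8 * 46^1 = 61 * 26 * 46 mod 83
    61 * 26 = 1586 = 9 mod 83
    9 * 46 = 414 = 82 mod 83
  46^41 = 82 mod 83
Result 82 = p - 1 = -1 mod 83: 46 is a quadratic non-residue mod 83. As a residue in [0, p-1] the value is 82.
46^41 mod 83 = 82

82


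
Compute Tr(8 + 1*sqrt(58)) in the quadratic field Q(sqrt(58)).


Tr(a + b*sqrt(d)) = (a + b*sqrt(d)) + (a - b*sqrt(d)) = 2a
= 2 * (8)
= 16

16


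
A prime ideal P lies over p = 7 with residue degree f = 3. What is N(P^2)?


N(P^a) = p^(a*f)
= 7^(2*3)
= 7^6
= 117649

117649


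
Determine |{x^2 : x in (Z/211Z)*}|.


For prime p, the number of non-zero quadratic residues is (p-1)/2.
= (211-1)/2
= 105

105


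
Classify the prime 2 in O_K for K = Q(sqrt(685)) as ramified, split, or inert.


K = Q(sqrt(685)). Since d mod 4 = 1, disc(K) = 685.
Check p | disc: 685 mod 2 = 1.
p=2 does not divide disc (d is 1 mod 4). 2 splits iff d = 1 mod 8.
d mod 8 = 5, so (d/2) = -1.
(d/p) = -1, so p is inert: (p) stays prime with e=1, f=2, g=1.
Therefore p is inert.

inert


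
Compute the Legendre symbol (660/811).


p = 811 is prime, so compute (660/811) with the reciprocity algorithm (Jacobi-symbol steps: pull out 2s via (2/n), flip via reciprocity, reduce):
  pull out 2: (2/811) = -1  (since 811 mod 8 = 3)
  pull out 2: (2/811) = -1  (since 811 mod 8 = 3)
  reciprocity: (165/811) -> +(811/165)
  reduce: (151/165)
  reciprocity: (151/165) -> +(165/151)
  reduce: (14/151)
  pull out 2: (2/151) = +1  (since 151 mod 8 = 7)
  reciprocity: (7/151) -> -(151/7)
  reduce: (4/7)
  pull out 2: (2/7) = +1  (since 7 mod 8 = 7)
  pull out 2: (2/7) = +1  (since 7 mod 8 = 7)
  (1/7) = 1
Product of signs = -1
(660/811) = -1

-1


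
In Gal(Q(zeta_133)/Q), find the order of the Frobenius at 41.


The Frobenius at p in Gal(Q(zeta_n)/Q) = (Z/nZ)* is the class of p, so its order is ord_133(41), the smallest k >= 1 with 41^k = 1 mod 133.
n = 133 = 7 * 19, phi(133) = 108; the order divides phi(n).
Divisors of 108: 1, 2, 3, 4, 6, 9, 12, 18, 27, 36, 54, 108
Repeated squaring mod 133: 41^1 = 41, 41^2 = 85, 41^4 = 43, 41^8 = 120, 41^16 = 36, 41^32 = 99, 41^64 = 92
Test divisors in increasing order:
  k=1: 41^1 = 41 mod 133
  k=2: 41^2 = 85 mod 133
  k=3: 41^3 = 85 * 41 = 27 mod 133
  k=4: 41^4 = 43 mod 133
  k=6: 41^6 = 43 * 85 = 64 mod 133
  k=9: 41^9 = 120 * 41 = 132 mod 133
  k=12: 41^12 = 120 * 43 = 106 mod 133
  k=18: 41^18 = 36 * 85 = 1 mod 133  <- first divisor giving 1
Order = 18

18


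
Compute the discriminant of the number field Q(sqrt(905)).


For K = Q(sqrt(d)) with d squarefree: disc(K) = d if d = 1 mod 4, and disc(K) = 4d if d = 2 or 3 mod 4.
Here d = 905, and d mod 4 = 1.
d = 1 mod 4 (O_K = Z[(1+sqrt(d))/2]), so disc(K) = d = 905

905


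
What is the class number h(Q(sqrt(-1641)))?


K = Q(sqrt(-1641)). d mod 4 = 3, so D = disc(K) = 4d = -6564
h(K) equals the number of primitive reduced positive-definite forms (a, b, c) = a*x^2 + b*x*y + c*y^2 with b^2 - 4ac = D,
where reduced means |b| <= a <= c, with b >= 0 whenever |b| = a or a = c, and primitive means gcd(a, b, c) = 1.
Reduced forces 3a^2 <= |D| = 6564, so 1 <= a <= 46; b must have the parity of D, and c = (b^2 - D)/(4a) must be an integer >= a.
Enumerate a = 1..46, b in [-a, a]:
  a=1: (1, 0, 1641)  [1]
  a=2: (2, 2, 821)  [1]
  a=3: (3, 0, 547)  [1]
  a=4: none
  a=5: (5, -4, 329), (5, 4, 329)  [2]
  a=6: (6, 6, 275)  [1]
  a=7: (7, -4, 235), (7, 4, 235)  [2]
  a=8..9: none
  a=10: (10, -6, 165), (10, 6, 165)  [2]
  a=11: (11, -6, 150), (11, 6, 150)  [2]
  a=12: none
  a=13: (13, -12, 129), (13, 12, 129)  [2]
  a=14: (14, -10, 119), (14, 10, 119)  [2]
  a=15: (15, -6, 110), (15, 6, 110)  [2]
  a=16: none
  a=17: (17, -10, 98), (17, 10, 98)  [2]
  a=18..20: none
  a=21: (21, -18, 82), (21, 18, 82)  [2]
  a=22: (22, -6, 75), (22, 6, 75)  [2]
  a=23..24: none
  a=25: (25, -6, 66), (25, 6, 66)  [2]
  a=26: (26, -14, 65), (26, 14, 65)  [2]
  a=27..29: none
  a=30: (30, -6, 55), (30, 6, 55)  [2]
  a=31: (31, -16, 55), (31, 16, 55)  [2]
  a=32: none
  a=33: (33, -6, 50), (33, 6, 50)  [2]
  a=34: (34, -10, 49), (34, 10, 49)  [2]
  a=35: (35, -24, 51), (35, -4, 47), (35, 4, 47), (35, 24, 51)  [4]
  a=36..38: none
  a=39: (39, -12, 43), (39, 12, 43)  [2]
  a=40: none
  a=41: (41, -18, 42), (41, 18, 42)  [2]
  a=42..46: none
Total reduced forms: 1 + 1 + 1 + 2 + 1 + 2 + 2 + 2 + 2 + 2 + 2 + 2 + 2 + 2 + 2 + 2 + 2 + 2 + 2 + 2 + 4 + 2 + 2 = 44
h = 44

44


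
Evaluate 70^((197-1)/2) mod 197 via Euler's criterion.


p = 197 is prime and the exponent is (p-1)/2 = 98, so by Euler's criterion 70^98 = (70/197) = +1 or -1 mod 197.
Compute by square-and-multiply:
  98 = 64 + 32 + 2 (binary 1100010)
  Repeated squaring mod 197: 70^1 = 70, 70^2 = 172, 70^4 = 34, 70^8 = 171, 70^16 = 85, 70^32 = 133, 70^64 = 156
  70^98 = 70^64 * 70^32 * 70^2 = 156 * 133 * 172 mod 197
    156 * 133 = 20748 = 63 mod 197
    63 * 172 = 10836 = 1 mod 197
  70^98 = 1 mod 197
Result 1: 70 is a quadratic residue mod 197.
70^98 mod 197 = 1

1


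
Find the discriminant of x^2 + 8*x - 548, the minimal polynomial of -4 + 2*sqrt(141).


The element -4 + 2*sqrt(141) has minimal polynomial:
x^2 + 8*x - 548
Discriminant = (8)^2 - 4*(-548)
= 64 + 2192
= 2256

2256


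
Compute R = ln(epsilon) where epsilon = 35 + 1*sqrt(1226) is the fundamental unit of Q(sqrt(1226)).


epsilon = 35 + 1*sqrt(1226)
= 70.0143
R = ln(70.0143)
= 4.2487

4.2487


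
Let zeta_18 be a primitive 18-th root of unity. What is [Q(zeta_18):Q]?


The degree equals Euler's totient phi(18).
18 = 2 * 3^2
phi(18) = 6

6


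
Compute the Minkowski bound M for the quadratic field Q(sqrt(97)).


d = 97, d mod 4 = 1, so disc(K) = d = 97; |disc(K)| = 97
Real quadratic field, so n = 2, s = r2 = 0, r1 = 2
M = (n!/n^n) * (4/pi)^s * sqrt(|disc(K)|) = (2!/2^2) * (4/pi)^0 * sqrt(97)
= 0.5 * 1.000000 * 9.848858
= 4.9244

4.9244


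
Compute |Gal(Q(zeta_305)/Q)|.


|Gal(Q(zeta_305)/Q)| = phi(305)
= 240

240


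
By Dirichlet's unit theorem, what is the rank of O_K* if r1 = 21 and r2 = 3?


By Dirichlet's unit theorem:
rank = r1 + r2 - 1
= 21 + 3 - 1
= 23

23


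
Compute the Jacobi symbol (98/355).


Compute (98/355) via quadratic reciprocity:
  pull out 2: (2/355) = -1  (since 355 mod 8 = 3)
  reciprocity: (49/355) -> +(355/49)
  reduce: (12/49)
  pull out 2: (2/49) = +1  (since 49 mod 8 = 1)
  pull out 2: (2/49) = +1  (since 49 mod 8 = 1)
  reciprocity: (3/49) -> +(49/3)
  reduce: (1/3)
  (1/3) = 1
Product of signs = -1

-1


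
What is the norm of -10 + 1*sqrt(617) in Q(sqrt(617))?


N(a + b*sqrt(d)) = a^2 - d*b^2
= (-10)^2 - (617)*(1)^2
= 100 - 617
= -517

-517


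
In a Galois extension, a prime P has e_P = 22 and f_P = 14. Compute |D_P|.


|D_P| = e * f
= 22 * 14
= 308

308


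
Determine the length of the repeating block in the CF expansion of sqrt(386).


Run the CF algorithm for sqrt(386).
a_0 = floor(sqrt(386)) = 19; set m_0=0, q_0=1.
Recurrence: m' = q*a - m,  q' = (d - m'^2)/q,  a' = floor((a_0 + m')/q').
  step 1: m=19, q=25, a=1
  step 2: m=6, q=14, a=1
  step 3: m=8, q=23, a=1
  step 4: m=15, q=7, a=4
  step 5: m=13, q=31, a=1
  step 6: m=18, q=2, a=18
  step 7: m=18, q=31, a=1
  step 8: m=13, q=7, a=4
  step 9: m=15, q=23, a=1
  step 10: m=8, q=14, a=1
  step 11: m=6, q=25, a=1
  step 12: m=19, q=1, a=38
a_12 = 2*a_0 = 38, so the period closes here.
sqrt(386) = [19; 1, 1, 1, 4, 1, 18, 1, 4, 1, 1, 1, 38]
Period length = 12

12


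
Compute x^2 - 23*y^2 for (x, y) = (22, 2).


x^2 - d*y^2
= 22^2 - 23*2^2
= 484 - 92
= 392

392


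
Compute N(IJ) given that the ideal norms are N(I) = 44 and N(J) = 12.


N(IJ) = N(I) * N(J)
= 44 * 12
= 528

528


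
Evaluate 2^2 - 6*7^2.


x^2 - d*y^2
= 2^2 - 6*7^2
= 4 - 294
= -290

-290


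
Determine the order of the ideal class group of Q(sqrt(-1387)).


K = Q(sqrt(-1387)). d mod 4 = 1, so D = disc(K) = d = -1387
h(K) equals the number of primitive reduced positive-definite forms (a, b, c) = a*x^2 + b*x*y + c*y^2 with b^2 - 4ac = D,
where reduced means |b| <= a <= c, with b >= 0 whenever |b| = a or a = c, and primitive means gcd(a, b, c) = 1.
Reduced forces 3a^2 <= |D| = 1387, so 1 <= a <= 21; b must have the parity of D, and c = (b^2 - D)/(4a) must be an integer >= a.
Enumerate a = 1..21, b in [-a, a]:
  a=1: (1, 1, 347)  [1]
  a=2..12: none
  a=13: (13, -11, 29), (13, 11, 29)  [2]
  a=14..18: none
  a=19: (19, 19, 23)  [1]
  a=20..21: none
Total reduced forms: 1 + 2 + 1 = 4
h = 4

4


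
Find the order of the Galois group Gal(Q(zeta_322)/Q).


|Gal(Q(zeta_322)/Q)| = phi(322)
= 132

132


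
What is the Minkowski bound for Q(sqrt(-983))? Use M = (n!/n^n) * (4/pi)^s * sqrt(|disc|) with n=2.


d = -983, d mod 4 = 1, so disc(K) = d = -983; |disc(K)| = 983
Imaginary quadratic field, so n = 2, s = r2 = 1, r1 = 0
M = (n!/n^n) * (4/pi)^s * sqrt(|disc(K)|) = (2!/2^2) * (4/pi)^1 * sqrt(983)
= 0.5 * 1.273240 * 31.352831
= 19.9598

19.9598


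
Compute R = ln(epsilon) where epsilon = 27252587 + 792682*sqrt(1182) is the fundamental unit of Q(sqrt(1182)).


epsilon = 27252587 + 792682*sqrt(1182)
= 5.4505e+07
R = ln(5.4505e+07)
= 17.8138

17.8138


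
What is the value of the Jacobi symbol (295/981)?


Compute (295/981) via quadratic reciprocity:
  reciprocity: (295/981) -> +(981/295)
  reduce: (96/295)
  pull out 2: (2/295) = +1  (since 295 mod 8 = 7)
  pull out 2: (2/295) = +1  (since 295 mod 8 = 7)
  pull out 2: (2/295) = +1  (since 295 mod 8 = 7)
  pull out 2: (2/295) = +1  (since 295 mod 8 = 7)
  pull out 2: (2/295) = +1  (since 295 mod 8 = 7)
  reciprocity: (3/295) -> -(295/3)
  reduce: (1/3)
  (1/3) = 1
Product of signs = -1

-1


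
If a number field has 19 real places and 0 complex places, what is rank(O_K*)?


By Dirichlet's unit theorem:
rank = r1 + r2 - 1
= 19 + 0 - 1
= 18

18


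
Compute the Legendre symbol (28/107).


p = 107 is prime, so compute (28/107) with the reciprocity algorithm (Jacobi-symbol steps: pull out 2s via (2/n), flip via reciprocity, reduce):
  pull out 2: (2/107) = -1  (since 107 mod 8 = 3)
  pull out 2: (2/107) = -1  (since 107 mod 8 = 3)
  reciprocity: (7/107) -> -(107/7)
  reduce: (2/7)
  pull out 2: (2/7) = +1  (since 7 mod 8 = 7)
  (1/7) = 1
Product of signs = -1
(28/107) = -1

-1


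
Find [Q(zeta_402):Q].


The degree equals Euler's totient phi(402).
402 = 2 * 3 * 67
phi(402) = 132

132


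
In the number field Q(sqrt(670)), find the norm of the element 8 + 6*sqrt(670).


N(a + b*sqrt(d)) = a^2 - d*b^2
= (8)^2 - (670)*(6)^2
= 64 - 24120
= -24056

-24056


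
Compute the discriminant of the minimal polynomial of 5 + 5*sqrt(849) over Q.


The element 5 + 5*sqrt(849) has minimal polynomial:
x^2 - 10*x - 21200
Discriminant = (-10)^2 - 4*(-21200)
= 100 + 84800
= 84900

84900


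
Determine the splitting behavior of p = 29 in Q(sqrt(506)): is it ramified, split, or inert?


K = Q(sqrt(506)). Since d mod 4 = 2, disc(K) = 2024.
Check p | disc: 2024 mod 29 = 23.
p does not divide disc. Compute Legendre symbol (d/p):
13^((29-1)/2) mod 29 = 1
(d/p) = 1, so p splits: (p) = P*P' with e=1, f=1, g=2.
Therefore p is split.

split


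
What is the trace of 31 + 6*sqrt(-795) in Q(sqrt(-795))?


Tr(a + b*sqrt(d)) = (a + b*sqrt(d)) + (a - b*sqrt(d)) = 2a
= 2 * (31)
= 62

62


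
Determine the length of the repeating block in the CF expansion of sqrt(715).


Run the CF algorithm for sqrt(715).
a_0 = floor(sqrt(715)) = 26; set m_0=0, q_0=1.
Recurrence: m' = q*a - m,  q' = (d - m'^2)/q,  a' = floor((a_0 + m')/q').
  step 1: m=26, q=39, a=1
  step 2: m=13, q=14, a=2
  step 3: m=15, q=35, a=1
  step 4: m=20, q=9, a=5
  step 5: m=25, q=10, a=5
  step 6: m=25, q=9, a=5
  step 7: m=20, q=35, a=1
  step 8: m=15, q=14, a=2
  step 9: m=13, q=39, a=1
  step 10: m=26, q=1, a=52
a_10 = 2*a_0 = 52, so the period closes here.
sqrt(715) = [26; 1, 2, 1, 5, 5, 5, 1, 2, 1, 52]
Period length = 10

10
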